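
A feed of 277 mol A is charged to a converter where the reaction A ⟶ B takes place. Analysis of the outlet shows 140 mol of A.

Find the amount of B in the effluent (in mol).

For A: n = n₀ − 1ξ → 140 = 277 − 1ξ, giving ξ = 137 mol.
Outlet amounts (n = n₀ + ν ξ):
  A: 277 − 1(137) = 140
  B: 0 + 1(137) = 137

137 mol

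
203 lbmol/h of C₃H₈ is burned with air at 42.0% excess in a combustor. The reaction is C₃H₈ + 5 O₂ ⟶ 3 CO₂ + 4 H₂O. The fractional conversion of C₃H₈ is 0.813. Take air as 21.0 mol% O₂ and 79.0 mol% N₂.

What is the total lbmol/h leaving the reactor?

7230 lbmol/h

Stoichiometric O₂ = 5 × 203 = 1015 lbmol/h; O₂ fed = 1015 × 1.420 = 1441 lbmol/h.
N₂ fed = 1441 × 79/21 = 5422 lbmol/h.
Fuel reacted = 0.813 × 203 → ξ = 165 lbmol/h.
Outlet (n = n₀ + ν ξ):
  C₃H₈: 203 − 1(165) = 37.96
  O₂: 1441 − 5(165) = 616.1
  N₂: 5422 (inert)
  CO₂: 0 + 3(165) = 495.1
  H₂O: 0 + 4(165) = 660.2
Total out = 37.96 + 616.1 + 5422 + 495.1 + 660.2 = 7231 lbmol/h.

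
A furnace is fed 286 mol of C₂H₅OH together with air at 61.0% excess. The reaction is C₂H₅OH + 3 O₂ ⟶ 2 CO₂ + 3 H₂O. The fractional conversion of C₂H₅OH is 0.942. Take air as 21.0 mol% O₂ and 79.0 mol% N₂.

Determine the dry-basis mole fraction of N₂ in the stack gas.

0.822

Stoichiometric O₂ = 3 × 286 = 858 mol; O₂ fed = 858 × 1.610 = 1381 mol.
N₂ fed = 1381 × 79/21 = 5197 mol.
Fuel reacted = 0.942 × 286 → ξ = 269.4 mol.
Outlet (n = n₀ + ν ξ):
  C₂H₅OH: 286 − 1(269.4) = 16.59
  O₂: 1381 − 3(269.4) = 573.1
  N₂: 5197 (inert)
  CO₂: 0 + 2(269.4) = 538.8
  H₂O: 0 + 3(269.4) = 808.2
Dry total = 6325 mol; y_N₂ (dry) = 5197 / 6325 = 0.8216.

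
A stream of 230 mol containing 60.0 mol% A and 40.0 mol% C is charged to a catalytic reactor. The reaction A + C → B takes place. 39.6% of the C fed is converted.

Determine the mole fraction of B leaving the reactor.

0.188

C reacted = 0.396 × 92 = 36.43 mol; ν_C = −1, so ξ = 36.43/1 = 36.43 mol.
Outlet amounts (n = n₀ + ν ξ):
  A: 138 − 1(36.43) = 101.6
  C: 92 − 1(36.43) = 55.57
  B: 0 + 1(36.43) = 36.43
Total out = 193.6 mol; y_B = 36.43 / 193.6 = 0.1882.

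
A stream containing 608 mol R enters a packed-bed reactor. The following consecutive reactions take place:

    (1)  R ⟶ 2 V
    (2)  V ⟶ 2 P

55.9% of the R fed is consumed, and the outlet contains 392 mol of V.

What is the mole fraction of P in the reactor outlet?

0.466

Conversion of R: R consumed = 1ξ₁ = 0.559 × 608 → ξ₁ = 339.9 mol.
V balance: n_V = 0 + 2ξ₁ − 1ξ₂ = 392 → ξ₂ = (2·339.9 − 392)/1 = 287.7 mol.
Outlet amounts (n = n₀ + Σ ν·ξ):
  R: 608 − 1(339.9) = 268.1
  V: 0 + 2(339.9) − 1(287.7) = 392
  P: 0 + 2(287.7) = 575.5
Total out = 1236 mol; y_P = 575.5 / 1236 = 0.4657.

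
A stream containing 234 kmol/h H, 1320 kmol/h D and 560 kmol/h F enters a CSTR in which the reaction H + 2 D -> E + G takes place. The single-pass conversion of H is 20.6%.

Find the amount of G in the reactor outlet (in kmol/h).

H reacted = 0.206 × 234 = 48.2 kmol/h; ν_H = −1, so ξ = 48.2/1 = 48.2 kmol/h.
Outlet amounts (n = n₀ + ν ξ):
  H: 234 − 1(48.2) = 185.8
  D: 1320 − 2(48.2) = 1224
  E: 0 + 1(48.2) = 48.2
  G: 0 + 1(48.2) = 48.2
  F: 560 (inert)

48.2 kmol/h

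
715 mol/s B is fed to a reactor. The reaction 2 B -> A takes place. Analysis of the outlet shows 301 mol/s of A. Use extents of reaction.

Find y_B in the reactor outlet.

0.273

For A: n = n₀ + 1ξ → 301 = 0 + 1ξ, giving ξ = 301 mol/s.
Outlet amounts (n = n₀ + ν ξ):
  B: 715 − 2(301) = 113
  A: 0 + 1(301) = 301
Total out = 414 mol/s; y_B = 113 / 414 = 0.2729.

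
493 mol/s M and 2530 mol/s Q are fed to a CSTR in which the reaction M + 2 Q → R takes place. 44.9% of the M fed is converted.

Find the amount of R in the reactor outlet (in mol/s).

M reacted = 0.449 × 493 = 221.4 mol/s; ν_M = −1, so ξ = 221.4/1 = 221.4 mol/s.
Outlet amounts (n = n₀ + ν ξ):
  M: 493 − 1(221.4) = 271.6
  Q: 2530 − 2(221.4) = 2087
  R: 0 + 1(221.4) = 221.4

221 mol/s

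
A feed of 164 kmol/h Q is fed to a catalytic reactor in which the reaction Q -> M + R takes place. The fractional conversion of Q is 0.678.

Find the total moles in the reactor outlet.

Q reacted = 0.678 × 164 = 111.2 kmol/h; ν_Q = −1, so ξ = 111.2/1 = 111.2 kmol/h.
Outlet amounts (n = n₀ + ν ξ):
  Q: 164 − 1(111.2) = 52.81
  M: 0 + 1(111.2) = 111.2
  R: 0 + 1(111.2) = 111.2
Total out = 52.81 + 111.2 + 111.2 = 275.2 kmol/h.

275 kmol/h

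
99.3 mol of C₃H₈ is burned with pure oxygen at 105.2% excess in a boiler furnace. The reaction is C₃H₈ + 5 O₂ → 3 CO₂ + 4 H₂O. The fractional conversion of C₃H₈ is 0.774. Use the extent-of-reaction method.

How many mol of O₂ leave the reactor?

635 mol

Stoichiometric O₂ = 5 × 99.3 = 496.5 mol; O₂ fed = 496.5 × 2.052 = 1019 mol.
Fuel reacted = 0.774 × 99.3 → ξ = 76.86 mol.
Outlet (n = n₀ + ν ξ):
  C₃H₈: 99.3 − 1(76.86) = 22.44
  O₂: 1019 − 5(76.86) = 634.5
  CO₂: 0 + 3(76.86) = 230.6
  H₂O: 0 + 4(76.86) = 307.4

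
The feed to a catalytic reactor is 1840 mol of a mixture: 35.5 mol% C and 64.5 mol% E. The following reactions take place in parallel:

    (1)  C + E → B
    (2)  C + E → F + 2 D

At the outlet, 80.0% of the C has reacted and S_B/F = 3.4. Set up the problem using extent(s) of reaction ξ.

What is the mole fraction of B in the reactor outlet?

Conversion of C: C consumed = 0.8 × 653.2 = 522.6 mol = 1ξ₁ + 1ξ₂.
Selectivity: 1ξ₁ / (1ξ₂) = 3.4 → ξ₁ = 3.4 ξ₂.
Substitute: (1·3.4 + 1) ξ₂ = 522.6 → ξ₂ = 118.8 mol, ξ₁ = 403.8 mol.
Outlet amounts (n = n₀ + Σ ν·ξ):
  C: 653.2 − 1(403.8) − 1(118.8) = 130.6
  E: 1187 − 1(403.8) − 1(118.8) = 664.2
  B: 0 + 1(403.8) = 403.8
  F: 0 + 1(118.8) = 118.8
  D: 0 + 2(118.8) = 237.5
Total out = 1555 mol; y_B = 403.8 / 1555 = 0.2597.

0.26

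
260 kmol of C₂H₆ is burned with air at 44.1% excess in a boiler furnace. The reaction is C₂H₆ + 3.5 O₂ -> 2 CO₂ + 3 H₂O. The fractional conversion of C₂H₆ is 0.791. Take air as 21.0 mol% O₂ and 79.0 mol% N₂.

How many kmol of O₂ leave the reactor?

Stoichiometric O₂ = 3.5 × 260 = 910 kmol; O₂ fed = 910 × 1.441 = 1311 kmol.
N₂ fed = 1311 × 79/21 = 4933 kmol.
Fuel reacted = 0.791 × 260 → ξ = 205.7 kmol.
Outlet (n = n₀ + ν ξ):
  C₂H₆: 260 − 1(205.7) = 54.34
  O₂: 1311 − 3.5(205.7) = 591.5
  N₂: 4933 (inert)
  CO₂: 0 + 2(205.7) = 411.3
  H₂O: 0 + 3(205.7) = 617

592 kmol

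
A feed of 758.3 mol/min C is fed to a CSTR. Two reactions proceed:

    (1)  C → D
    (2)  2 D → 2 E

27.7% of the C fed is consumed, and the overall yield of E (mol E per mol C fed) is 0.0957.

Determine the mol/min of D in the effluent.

Conversion of C: C consumed = 1ξ₁ = 0.277 × 758.3 → ξ₁ = 210 mol/min.
Yield of E: 2ξ₂ / 758.3 = 0.0957 → ξ₂ = 36.28 mol/min.
Outlet amounts (n = n₀ + Σ ν·ξ):
  C: 758.3 − 1(210) = 548.3
  D: 0 + 1(210) − 2(36.28) = 137.5
  E: 0 + 2(36.28) = 72.57

137 mol/min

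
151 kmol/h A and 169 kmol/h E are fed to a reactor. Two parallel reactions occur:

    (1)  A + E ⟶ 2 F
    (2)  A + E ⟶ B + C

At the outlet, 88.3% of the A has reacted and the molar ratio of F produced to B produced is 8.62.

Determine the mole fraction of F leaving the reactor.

Conversion of A: A consumed = 0.883 × 151 = 133.3 kmol/h = 1ξ₁ + 1ξ₂.
Selectivity: 2ξ₁ / (1ξ₂) = 8.62 → ξ₁ = 4.31 ξ₂.
Substitute: (1·4.31 + 1) ξ₂ = 133.3 → ξ₂ = 25.11 kmol/h, ξ₁ = 108.2 kmol/h.
Outlet amounts (n = n₀ + Σ ν·ξ):
  A: 151 − 1(108.2) − 1(25.11) = 17.67
  E: 169 − 1(108.2) − 1(25.11) = 35.67
  F: 0 + 2(108.2) = 216.4
  B: 0 + 1(25.11) = 25.11
  C: 0 + 1(25.11) = 25.11
Total out = 320 kmol/h; y_F = 216.4 / 320 = 0.6764.

0.676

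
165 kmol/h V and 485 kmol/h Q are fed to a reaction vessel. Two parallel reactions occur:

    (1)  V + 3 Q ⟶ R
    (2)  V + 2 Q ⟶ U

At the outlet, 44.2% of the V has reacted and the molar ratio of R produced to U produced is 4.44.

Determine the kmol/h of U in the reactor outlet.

Conversion of V: V consumed = 0.442 × 165 = 72.93 kmol/h = 1ξ₁ + 1ξ₂.
Selectivity: 1ξ₁ / (1ξ₂) = 4.44 → ξ₁ = 4.44 ξ₂.
Substitute: (1·4.44 + 1) ξ₂ = 72.93 → ξ₂ = 13.41 kmol/h, ξ₁ = 59.52 kmol/h.
Outlet amounts (n = n₀ + Σ ν·ξ):
  V: 165 − 1(59.52) − 1(13.41) = 92.07
  Q: 485 − 3(59.52) − 2(13.41) = 279.6
  R: 0 + 1(59.52) = 59.52
  U: 0 + 1(13.41) = 13.41

13.4 kmol/h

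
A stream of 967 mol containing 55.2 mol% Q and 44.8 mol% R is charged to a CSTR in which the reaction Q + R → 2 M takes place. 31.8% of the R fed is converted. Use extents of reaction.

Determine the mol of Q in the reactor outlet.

396 mol

R reacted = 0.318 × 433.2 = 137.8 mol; ν_R = −1, so ξ = 137.8/1 = 137.8 mol.
Outlet amounts (n = n₀ + ν ξ):
  Q: 533.8 − 1(137.8) = 396
  R: 433.2 − 1(137.8) = 295.5
  M: 0 + 2(137.8) = 275.5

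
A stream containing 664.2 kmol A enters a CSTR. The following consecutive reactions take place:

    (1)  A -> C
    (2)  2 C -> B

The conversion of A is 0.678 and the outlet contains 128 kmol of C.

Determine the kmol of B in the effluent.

Conversion of A: A consumed = 1ξ₁ = 0.678 × 664.2 → ξ₁ = 450.3 kmol.
C balance: n_C = 0 + 1ξ₁ − 2ξ₂ = 128 → ξ₂ = (1·450.3 − 128)/2 = 161.2 kmol.
Outlet amounts (n = n₀ + Σ ν·ξ):
  A: 664.2 − 1(450.3) = 213.9
  C: 0 + 1(450.3) − 2(161.2) = 128
  B: 0 + 1(161.2) = 161.2

161 kmol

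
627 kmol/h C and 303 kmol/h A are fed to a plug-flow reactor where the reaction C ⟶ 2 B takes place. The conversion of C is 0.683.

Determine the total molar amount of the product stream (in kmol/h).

1360 kmol/h

C reacted = 0.683 × 627 = 428.2 kmol/h; ν_C = −1, so ξ = 428.2/1 = 428.2 kmol/h.
Outlet amounts (n = n₀ + ν ξ):
  C: 627 − 1(428.2) = 198.8
  B: 0 + 2(428.2) = 856.5
  A: 303 (inert)
Total out = 198.8 + 856.5 + 303 = 1358 kmol/h.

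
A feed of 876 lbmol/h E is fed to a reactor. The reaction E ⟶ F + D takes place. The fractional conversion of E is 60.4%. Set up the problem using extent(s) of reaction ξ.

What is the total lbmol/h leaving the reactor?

1410 lbmol/h

E reacted = 0.604 × 876 = 529.1 lbmol/h; ν_E = −1, so ξ = 529.1/1 = 529.1 lbmol/h.
Outlet amounts (n = n₀ + ν ξ):
  E: 876 − 1(529.1) = 346.9
  F: 0 + 1(529.1) = 529.1
  D: 0 + 1(529.1) = 529.1
Total out = 346.9 + 529.1 + 529.1 = 1405 lbmol/h.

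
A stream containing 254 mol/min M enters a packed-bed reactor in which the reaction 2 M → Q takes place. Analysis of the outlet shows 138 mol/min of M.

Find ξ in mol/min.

For M: n = n₀ − 2ξ → 138 = 254 − 2ξ, giving ξ = 58 mol/min.
Outlet amounts (n = n₀ + ν ξ):
  M: 254 − 2(58) = 138
  Q: 0 + 1(58) = 58

ξ = 58 mol/min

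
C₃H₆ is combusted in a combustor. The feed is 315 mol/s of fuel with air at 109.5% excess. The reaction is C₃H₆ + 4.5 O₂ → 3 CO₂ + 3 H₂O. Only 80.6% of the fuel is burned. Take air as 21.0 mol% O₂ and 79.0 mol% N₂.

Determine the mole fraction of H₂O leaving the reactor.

Stoichiometric O₂ = 4.5 × 315 = 1418 mol/s; O₂ fed = 1418 × 2.095 = 2970 mol/s.
N₂ fed = 2970 × 79/21 = 11170 mol/s.
Fuel reacted = 0.806 × 315 → ξ = 253.9 mol/s.
Outlet (n = n₀ + ν ξ):
  C₃H₆: 315 − 1(253.9) = 61.11
  O₂: 2970 − 4.5(253.9) = 1827
  N₂: 11170 (inert)
  CO₂: 0 + 3(253.9) = 761.7
  H₂O: 0 + 3(253.9) = 761.7
Total out = 14580 mol/s; y_H₂O = 761.7 / 14580 = 0.05223.

0.0522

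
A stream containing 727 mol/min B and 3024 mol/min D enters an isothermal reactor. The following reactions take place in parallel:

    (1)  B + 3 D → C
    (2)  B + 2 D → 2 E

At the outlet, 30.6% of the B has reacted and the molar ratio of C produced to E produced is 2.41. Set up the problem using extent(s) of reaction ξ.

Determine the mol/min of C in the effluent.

184 mol/min

Conversion of B: B consumed = 0.306 × 727 = 222.5 mol/min = 1ξ₁ + 1ξ₂.
Selectivity: 1ξ₁ / (2ξ₂) = 2.41 → ξ₁ = 4.82 ξ₂.
Substitute: (1·4.82 + 1) ξ₂ = 222.5 → ξ₂ = 38.22 mol/min, ξ₁ = 184.2 mol/min.
Outlet amounts (n = n₀ + Σ ν·ξ):
  B: 727 − 1(184.2) − 1(38.22) = 504.5
  D: 3024 − 3(184.2) − 2(38.22) = 2395
  C: 0 + 1(184.2) = 184.2
  E: 0 + 2(38.22) = 76.45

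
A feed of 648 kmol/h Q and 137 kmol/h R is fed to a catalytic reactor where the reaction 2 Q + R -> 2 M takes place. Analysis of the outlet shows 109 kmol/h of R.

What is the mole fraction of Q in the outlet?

0.782

For R: n = n₀ − 1ξ → 109 = 137 − 1ξ, giving ξ = 28 kmol/h.
Outlet amounts (n = n₀ + ν ξ):
  Q: 648 − 2(28) = 592
  R: 137 − 1(28) = 109
  M: 0 + 2(28) = 56
Total out = 757 kmol/h; y_Q = 592 / 757 = 0.782.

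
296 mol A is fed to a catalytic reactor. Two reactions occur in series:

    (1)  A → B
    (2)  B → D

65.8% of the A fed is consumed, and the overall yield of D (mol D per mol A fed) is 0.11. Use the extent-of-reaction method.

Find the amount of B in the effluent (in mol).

162 mol

Conversion of A: A consumed = 1ξ₁ = 0.658 × 296 → ξ₁ = 194.8 mol.
Yield of D: 1ξ₂ / 296 = 0.11 → ξ₂ = 32.56 mol.
Outlet amounts (n = n₀ + Σ ν·ξ):
  A: 296 − 1(194.8) = 101.2
  B: 0 + 1(194.8) − 1(32.56) = 162.2
  D: 0 + 1(32.56) = 32.56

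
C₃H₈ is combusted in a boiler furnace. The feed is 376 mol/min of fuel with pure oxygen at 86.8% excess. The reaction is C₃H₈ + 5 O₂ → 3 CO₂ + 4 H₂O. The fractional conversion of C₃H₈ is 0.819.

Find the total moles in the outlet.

4200 mol/min

Stoichiometric O₂ = 5 × 376 = 1880 mol/min; O₂ fed = 1880 × 1.868 = 3512 mol/min.
Fuel reacted = 0.819 × 376 → ξ = 307.9 mol/min.
Outlet (n = n₀ + ν ξ):
  C₃H₈: 376 − 1(307.9) = 68.06
  O₂: 3512 − 5(307.9) = 1972
  CO₂: 0 + 3(307.9) = 923.8
  H₂O: 0 + 4(307.9) = 1232
Total out = 68.06 + 1972 + 923.8 + 1232 = 4196 mol/min.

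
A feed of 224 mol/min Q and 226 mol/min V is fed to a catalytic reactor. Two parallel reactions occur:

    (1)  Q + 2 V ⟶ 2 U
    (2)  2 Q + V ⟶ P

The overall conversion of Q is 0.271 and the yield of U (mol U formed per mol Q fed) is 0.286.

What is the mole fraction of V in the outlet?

Yield of U: 2ξ₁ / 224 = 0.286 → ξ₁ = 32.03 mol/min.
Conversion of Q: 1ξ₁ + 2ξ₂ = 0.271 × 224 = 60.7 → ξ₂ = 14.34 mol/min.
Outlet amounts (n = n₀ + Σ ν·ξ):
  Q: 224 − 1(32.03) − 2(14.34) = 163.3
  V: 226 − 2(32.03) − 1(14.34) = 147.6
  U: 0 + 2(32.03) = 64.06
  P: 0 + 1(14.34) = 14.34
Total out = 389.3 mol/min; y_V = 147.6 / 389.3 = 0.3791.

0.379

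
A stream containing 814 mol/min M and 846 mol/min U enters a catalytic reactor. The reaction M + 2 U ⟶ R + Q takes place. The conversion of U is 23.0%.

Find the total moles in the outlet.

U reacted = 0.23 × 846 = 194.6 mol/min; ν_U = −2, so ξ = 194.6/2 = 97.29 mol/min.
Outlet amounts (n = n₀ + ν ξ):
  M: 814 − 1(97.29) = 716.7
  U: 846 − 2(97.29) = 651.4
  R: 0 + 1(97.29) = 97.29
  Q: 0 + 1(97.29) = 97.29
Total out = 716.7 + 651.4 + 97.29 + 97.29 = 1563 mol/min.

1560 mol/min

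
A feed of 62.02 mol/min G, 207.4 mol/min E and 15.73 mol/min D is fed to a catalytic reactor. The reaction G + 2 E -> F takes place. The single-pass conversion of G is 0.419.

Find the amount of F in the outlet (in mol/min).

G reacted = 0.419 × 62.02 = 25.99 mol/min; ν_G = −1, so ξ = 25.99/1 = 25.99 mol/min.
Outlet amounts (n = n₀ + ν ξ):
  G: 62.02 − 1(25.99) = 36.03
  E: 207.4 − 2(25.99) = 155.4
  F: 0 + 1(25.99) = 25.99
  D: 15.73 (inert)

26 mol/min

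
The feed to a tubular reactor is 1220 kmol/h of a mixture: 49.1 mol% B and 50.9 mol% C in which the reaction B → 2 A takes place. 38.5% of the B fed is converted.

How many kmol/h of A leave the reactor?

461 kmol/h

B reacted = 0.385 × 599 = 230.6 kmol/h; ν_B = −1, so ξ = 230.6/1 = 230.6 kmol/h.
Outlet amounts (n = n₀ + ν ξ):
  B: 599 − 1(230.6) = 368.4
  A: 0 + 2(230.6) = 461.2
  C: 621 (inert)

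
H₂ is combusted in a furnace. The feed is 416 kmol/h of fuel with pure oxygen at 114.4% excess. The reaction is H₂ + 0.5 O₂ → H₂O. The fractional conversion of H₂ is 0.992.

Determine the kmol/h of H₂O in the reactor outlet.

Stoichiometric O₂ = 0.5 × 416 = 208 kmol/h; O₂ fed = 208 × 2.144 = 446 kmol/h.
Fuel reacted = 0.992 × 416 → ξ = 412.7 kmol/h.
Outlet (n = n₀ + ν ξ):
  H₂: 416 − 1(412.7) = 3.328
  O₂: 446 − 0.5(412.7) = 239.6
  H₂O: 0 + 1(412.7) = 412.7

413 kmol/h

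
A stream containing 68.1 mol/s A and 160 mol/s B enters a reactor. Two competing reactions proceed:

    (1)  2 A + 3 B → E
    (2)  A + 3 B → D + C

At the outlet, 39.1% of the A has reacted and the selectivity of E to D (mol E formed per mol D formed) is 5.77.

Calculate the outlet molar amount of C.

2.12 mol/s

Conversion of A: A consumed = 0.391 × 68.1 = 26.63 mol/s = 2ξ₁ + 1ξ₂.
Selectivity: 1ξ₁ / (1ξ₂) = 5.77 → ξ₁ = 5.77 ξ₂.
Substitute: (2·5.77 + 1) ξ₂ = 26.63 → ξ₂ = 2.123 mol/s, ξ₁ = 12.25 mol/s.
Outlet amounts (n = n₀ + Σ ν·ξ):
  A: 68.1 − 2(12.25) − 1(2.123) = 41.47
  B: 160 − 3(12.25) − 3(2.123) = 116.9
  E: 0 + 1(12.25) = 12.25
  D: 0 + 1(2.123) = 2.123
  C: 0 + 1(2.123) = 2.123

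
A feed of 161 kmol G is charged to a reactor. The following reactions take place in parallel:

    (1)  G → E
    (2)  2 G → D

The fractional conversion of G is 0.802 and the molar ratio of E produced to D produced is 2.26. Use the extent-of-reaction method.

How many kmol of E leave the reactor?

68.5 kmol

Conversion of G: G consumed = 0.802 × 161 = 129.1 kmol = 1ξ₁ + 2ξ₂.
Selectivity: 1ξ₁ / (1ξ₂) = 2.26 → ξ₁ = 2.26 ξ₂.
Substitute: (1·2.26 + 2) ξ₂ = 129.1 → ξ₂ = 30.31 kmol, ξ₁ = 68.5 kmol.
Outlet amounts (n = n₀ + Σ ν·ξ):
  G: 161 − 1(68.5) − 2(30.31) = 31.88
  E: 0 + 1(68.5) = 68.5
  D: 0 + 1(30.31) = 30.31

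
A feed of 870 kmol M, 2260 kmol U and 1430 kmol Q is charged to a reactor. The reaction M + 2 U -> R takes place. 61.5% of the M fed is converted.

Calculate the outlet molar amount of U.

1190 kmol

M reacted = 0.615 × 870 = 535 kmol; ν_M = −1, so ξ = 535/1 = 535 kmol.
Outlet amounts (n = n₀ + ν ξ):
  M: 870 − 1(535) = 335
  U: 2260 − 2(535) = 1190
  R: 0 + 1(535) = 535
  Q: 1430 (inert)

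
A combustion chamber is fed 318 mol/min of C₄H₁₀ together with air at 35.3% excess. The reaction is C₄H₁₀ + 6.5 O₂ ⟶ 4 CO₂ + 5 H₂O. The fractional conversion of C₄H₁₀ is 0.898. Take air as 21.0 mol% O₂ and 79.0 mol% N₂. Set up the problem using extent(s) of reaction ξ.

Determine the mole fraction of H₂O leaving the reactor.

Stoichiometric O₂ = 6.5 × 318 = 2067 mol/min; O₂ fed = 2067 × 1.353 = 2797 mol/min.
N₂ fed = 2797 × 79/21 = 10520 mol/min.
Fuel reacted = 0.898 × 318 → ξ = 285.6 mol/min.
Outlet (n = n₀ + ν ξ):
  C₄H₁₀: 318 − 1(285.6) = 32.44
  O₂: 2797 − 6.5(285.6) = 940.5
  N₂: 10520 (inert)
  CO₂: 0 + 4(285.6) = 1142
  H₂O: 0 + 5(285.6) = 1428
Total out = 14060 mol/min; y_H₂O = 1428 / 14060 = 0.1015.

0.102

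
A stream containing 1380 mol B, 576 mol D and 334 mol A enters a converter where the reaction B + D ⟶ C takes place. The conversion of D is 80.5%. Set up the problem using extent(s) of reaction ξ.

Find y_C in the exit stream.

D reacted = 0.805 × 576 = 463.7 mol; ν_D = −1, so ξ = 463.7/1 = 463.7 mol.
Outlet amounts (n = n₀ + ν ξ):
  B: 1380 − 1(463.7) = 916.3
  D: 576 − 1(463.7) = 112.3
  C: 0 + 1(463.7) = 463.7
  A: 334 (inert)
Total out = 1826 mol; y_C = 463.7 / 1826 = 0.2539.

0.254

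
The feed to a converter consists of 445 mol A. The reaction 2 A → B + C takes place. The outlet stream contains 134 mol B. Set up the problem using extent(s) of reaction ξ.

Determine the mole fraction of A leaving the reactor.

0.398

For B: n = n₀ + 1ξ → 134 = 0 + 1ξ, giving ξ = 134 mol.
Outlet amounts (n = n₀ + ν ξ):
  A: 445 − 2(134) = 177
  B: 0 + 1(134) = 134
  C: 0 + 1(134) = 134
Total out = 445 mol; y_A = 177 / 445 = 0.3978.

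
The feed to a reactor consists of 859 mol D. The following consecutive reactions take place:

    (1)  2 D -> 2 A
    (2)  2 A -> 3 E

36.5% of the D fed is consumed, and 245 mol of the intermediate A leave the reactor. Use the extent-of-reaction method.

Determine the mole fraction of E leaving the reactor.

Conversion of D: D consumed = 2ξ₁ = 0.365 × 859 → ξ₁ = 156.8 mol.
A balance: n_A = 0 + 2ξ₁ − 2ξ₂ = 245 → ξ₂ = (2·156.8 − 245)/2 = 34.27 mol.
Outlet amounts (n = n₀ + Σ ν·ξ):
  D: 859 − 2(156.8) = 545.5
  A: 0 + 2(156.8) − 2(34.27) = 245
  E: 0 + 3(34.27) = 102.8
Total out = 893.3 mol; y_E = 102.8 / 893.3 = 0.1151.

0.115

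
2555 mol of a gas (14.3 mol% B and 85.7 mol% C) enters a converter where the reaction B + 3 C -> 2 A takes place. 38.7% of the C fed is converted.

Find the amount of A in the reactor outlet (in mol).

565 mol

C reacted = 0.387 × 2190 = 847.4 mol; ν_C = −3, so ξ = 847.4/3 = 282.5 mol.
Outlet amounts (n = n₀ + ν ξ):
  B: 365.4 − 1(282.5) = 82.9
  C: 2190 − 3(282.5) = 1342
  A: 0 + 2(282.5) = 564.9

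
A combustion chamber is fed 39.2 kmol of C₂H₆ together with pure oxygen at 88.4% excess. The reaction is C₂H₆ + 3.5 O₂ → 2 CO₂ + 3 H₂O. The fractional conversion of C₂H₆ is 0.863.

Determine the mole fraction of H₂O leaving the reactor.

0.323

Stoichiometric O₂ = 3.5 × 39.2 = 137.2 kmol; O₂ fed = 137.2 × 1.884 = 258.5 kmol.
Fuel reacted = 0.863 × 39.2 → ξ = 33.83 kmol.
Outlet (n = n₀ + ν ξ):
  C₂H₆: 39.2 − 1(33.83) = 5.37
  O₂: 258.5 − 3.5(33.83) = 140.1
  CO₂: 0 + 2(33.83) = 67.66
  H₂O: 0 + 3(33.83) = 101.5
Total out = 314.6 kmol; y_H₂O = 101.5 / 314.6 = 0.3226.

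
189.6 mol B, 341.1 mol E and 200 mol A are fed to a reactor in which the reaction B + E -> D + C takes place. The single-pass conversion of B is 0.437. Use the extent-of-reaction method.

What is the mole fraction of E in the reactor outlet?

B reacted = 0.437 × 189.6 = 82.86 mol; ν_B = −1, so ξ = 82.86/1 = 82.86 mol.
Outlet amounts (n = n₀ + ν ξ):
  B: 189.6 − 1(82.86) = 106.7
  E: 341.1 − 1(82.86) = 258.2
  D: 0 + 1(82.86) = 82.86
  C: 0 + 1(82.86) = 82.86
  A: 200 (inert)
Total out = 730.7 mol; y_E = 258.2 / 730.7 = 0.3534.

0.353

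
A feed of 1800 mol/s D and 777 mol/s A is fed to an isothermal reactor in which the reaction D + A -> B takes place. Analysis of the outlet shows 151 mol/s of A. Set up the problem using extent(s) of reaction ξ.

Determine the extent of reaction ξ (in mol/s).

For A: n = n₀ − 1ξ → 151 = 777 − 1ξ, giving ξ = 626 mol/s.
Outlet amounts (n = n₀ + ν ξ):
  D: 1800 − 1(626) = 1174
  A: 777 − 1(626) = 151
  B: 0 + 1(626) = 626

ξ = 626 mol/s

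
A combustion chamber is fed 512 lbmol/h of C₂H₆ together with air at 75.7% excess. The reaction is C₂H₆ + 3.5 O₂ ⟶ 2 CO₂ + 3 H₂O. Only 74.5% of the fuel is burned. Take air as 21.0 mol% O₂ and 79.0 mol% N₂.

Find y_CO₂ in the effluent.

Stoichiometric O₂ = 3.5 × 512 = 1792 lbmol/h; O₂ fed = 1792 × 1.757 = 3149 lbmol/h.
N₂ fed = 3149 × 79/21 = 11840 lbmol/h.
Fuel reacted = 0.745 × 512 → ξ = 381.4 lbmol/h.
Outlet (n = n₀ + ν ξ):
  C₂H₆: 512 − 1(381.4) = 130.6
  O₂: 3149 − 3.5(381.4) = 1814
  N₂: 11840 (inert)
  CO₂: 0 + 2(381.4) = 762.9
  H₂O: 0 + 3(381.4) = 1144
Total out = 15700 lbmol/h; y_CO₂ = 762.9 / 15700 = 0.0486.

0.0486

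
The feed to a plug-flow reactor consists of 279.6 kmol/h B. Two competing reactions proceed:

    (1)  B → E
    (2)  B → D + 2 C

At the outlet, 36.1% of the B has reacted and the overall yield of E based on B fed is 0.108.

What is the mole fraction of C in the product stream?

Yield of E: 1ξ₁ / 279.6 = 0.108 → ξ₁ = 30.2 kmol/h.
Conversion of B: 1ξ₁ + 1ξ₂ = 0.361 × 279.6 = 100.9 → ξ₂ = 70.74 kmol/h.
Outlet amounts (n = n₀ + Σ ν·ξ):
  B: 279.6 − 1(30.2) − 1(70.74) = 178.7
  E: 0 + 1(30.2) = 30.2
  D: 0 + 1(70.74) = 70.74
  C: 0 + 2(70.74) = 141.5
Total out = 421.1 kmol/h; y_C = 141.5 / 421.1 = 0.336.

0.336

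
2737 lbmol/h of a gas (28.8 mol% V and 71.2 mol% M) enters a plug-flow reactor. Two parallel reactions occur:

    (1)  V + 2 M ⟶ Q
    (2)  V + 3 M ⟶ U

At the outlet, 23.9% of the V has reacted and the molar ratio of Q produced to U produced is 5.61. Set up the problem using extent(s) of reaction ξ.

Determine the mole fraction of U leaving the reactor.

0.0122

Conversion of V: V consumed = 0.239 × 788.3 = 188.4 lbmol/h = 1ξ₁ + 1ξ₂.
Selectivity: 1ξ₁ / (1ξ₂) = 5.61 → ξ₁ = 5.61 ξ₂.
Substitute: (1·5.61 + 1) ξ₂ = 188.4 → ξ₂ = 28.5 lbmol/h, ξ₁ = 159.9 lbmol/h.
Outlet amounts (n = n₀ + Σ ν·ξ):
  V: 788.3 − 1(159.9) − 1(28.5) = 599.9
  M: 1949 − 2(159.9) − 3(28.5) = 1543
  Q: 0 + 1(159.9) = 159.9
  U: 0 + 1(28.5) = 28.5
Total out = 2332 lbmol/h; y_U = 28.5 / 2332 = 0.01222.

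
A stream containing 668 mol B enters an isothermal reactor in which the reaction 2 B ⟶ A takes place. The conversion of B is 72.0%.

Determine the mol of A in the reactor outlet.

B reacted = 0.72 × 668 = 481 mol; ν_B = −2, so ξ = 481/2 = 240.5 mol.
Outlet amounts (n = n₀ + ν ξ):
  B: 668 − 2(240.5) = 187
  A: 0 + 1(240.5) = 240.5

240 mol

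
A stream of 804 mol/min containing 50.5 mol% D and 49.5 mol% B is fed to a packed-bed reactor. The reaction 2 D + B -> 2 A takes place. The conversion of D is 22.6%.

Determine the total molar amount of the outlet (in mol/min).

D reacted = 0.226 × 406 = 91.76 mol/min; ν_D = −2, so ξ = 91.76/2 = 45.88 mol/min.
Outlet amounts (n = n₀ + ν ξ):
  D: 406 − 2(45.88) = 314.3
  B: 398 − 1(45.88) = 352.1
  A: 0 + 2(45.88) = 91.76
Total out = 314.3 + 352.1 + 91.76 = 758.1 mol/min.

758 mol/min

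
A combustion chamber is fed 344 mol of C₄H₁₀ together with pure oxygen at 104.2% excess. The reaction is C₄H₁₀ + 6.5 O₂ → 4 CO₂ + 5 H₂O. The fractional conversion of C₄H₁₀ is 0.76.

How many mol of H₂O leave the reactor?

1310 mol

Stoichiometric O₂ = 6.5 × 344 = 2236 mol; O₂ fed = 2236 × 2.042 = 4566 mol.
Fuel reacted = 0.76 × 344 → ξ = 261.4 mol.
Outlet (n = n₀ + ν ξ):
  C₄H₁₀: 344 − 1(261.4) = 82.56
  O₂: 4566 − 6.5(261.4) = 2867
  CO₂: 0 + 4(261.4) = 1046
  H₂O: 0 + 5(261.4) = 1307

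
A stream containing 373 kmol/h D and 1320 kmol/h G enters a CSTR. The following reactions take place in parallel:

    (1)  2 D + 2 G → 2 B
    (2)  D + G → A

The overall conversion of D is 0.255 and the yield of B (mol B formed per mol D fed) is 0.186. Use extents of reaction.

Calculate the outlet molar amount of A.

Yield of B: 2ξ₁ / 373 = 0.186 → ξ₁ = 34.69 kmol/h.
Conversion of D: 2ξ₁ + 1ξ₂ = 0.255 × 373 = 95.11 → ξ₂ = 25.74 kmol/h.
Outlet amounts (n = n₀ + Σ ν·ξ):
  D: 373 − 2(34.69) − 1(25.74) = 277.9
  G: 1320 − 2(34.69) − 1(25.74) = 1225
  B: 0 + 2(34.69) = 69.38
  A: 0 + 1(25.74) = 25.74

25.7 kmol/h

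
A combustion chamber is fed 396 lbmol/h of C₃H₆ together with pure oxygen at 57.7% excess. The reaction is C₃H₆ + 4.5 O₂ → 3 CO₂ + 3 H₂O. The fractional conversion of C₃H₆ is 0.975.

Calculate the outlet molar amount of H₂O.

Stoichiometric O₂ = 4.5 × 396 = 1782 lbmol/h; O₂ fed = 1782 × 1.577 = 2810 lbmol/h.
Fuel reacted = 0.975 × 396 → ξ = 386.1 lbmol/h.
Outlet (n = n₀ + ν ξ):
  C₃H₆: 396 − 1(386.1) = 9.9
  O₂: 2810 − 4.5(386.1) = 1073
  CO₂: 0 + 3(386.1) = 1158
  H₂O: 0 + 3(386.1) = 1158

1160 lbmol/h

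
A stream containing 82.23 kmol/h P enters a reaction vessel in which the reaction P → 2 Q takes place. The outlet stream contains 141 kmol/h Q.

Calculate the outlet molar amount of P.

11.7 kmol/h

For Q: n = n₀ + 2ξ → 141 = 0 + 2ξ, giving ξ = 70.5 kmol/h.
Outlet amounts (n = n₀ + ν ξ):
  P: 82.23 − 1(70.5) = 11.73
  Q: 0 + 2(70.5) = 141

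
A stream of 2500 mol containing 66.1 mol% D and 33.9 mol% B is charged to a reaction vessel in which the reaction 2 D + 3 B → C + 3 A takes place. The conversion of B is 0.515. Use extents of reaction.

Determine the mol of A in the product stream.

436 mol

B reacted = 0.515 × 847.5 = 436.5 mol; ν_B = −3, so ξ = 436.5/3 = 145.5 mol.
Outlet amounts (n = n₀ + ν ξ):
  D: 1652 − 2(145.5) = 1362
  B: 847.5 − 3(145.5) = 411
  C: 0 + 1(145.5) = 145.5
  A: 0 + 3(145.5) = 436.5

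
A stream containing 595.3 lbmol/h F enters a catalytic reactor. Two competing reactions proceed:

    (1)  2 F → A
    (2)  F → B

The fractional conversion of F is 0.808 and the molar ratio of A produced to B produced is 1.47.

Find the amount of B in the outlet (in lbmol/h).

122 lbmol/h

Conversion of F: F consumed = 0.808 × 595.3 = 481 lbmol/h = 2ξ₁ + 1ξ₂.
Selectivity: 1ξ₁ / (1ξ₂) = 1.47 → ξ₁ = 1.47 ξ₂.
Substitute: (2·1.47 + 1) ξ₂ = 481 → ξ₂ = 122.1 lbmol/h, ξ₁ = 179.5 lbmol/h.
Outlet amounts (n = n₀ + Σ ν·ξ):
  F: 595.3 − 2(179.5) − 1(122.1) = 114.3
  A: 0 + 1(179.5) = 179.5
  B: 0 + 1(122.1) = 122.1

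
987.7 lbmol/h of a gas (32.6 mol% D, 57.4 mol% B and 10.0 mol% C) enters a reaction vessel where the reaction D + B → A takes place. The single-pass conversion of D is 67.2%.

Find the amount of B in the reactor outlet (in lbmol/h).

D reacted = 0.672 × 322 = 216.4 lbmol/h; ν_D = −1, so ξ = 216.4/1 = 216.4 lbmol/h.
Outlet amounts (n = n₀ + ν ξ):
  D: 322 − 1(216.4) = 105.6
  B: 566.9 − 1(216.4) = 350.6
  A: 0 + 1(216.4) = 216.4
  C: 98.77 (inert)

351 lbmol/h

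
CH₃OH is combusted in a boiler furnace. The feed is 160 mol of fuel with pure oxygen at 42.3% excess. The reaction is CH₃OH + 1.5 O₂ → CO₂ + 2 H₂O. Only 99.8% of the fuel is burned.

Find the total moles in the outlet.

581 mol

Stoichiometric O₂ = 1.5 × 160 = 240 mol; O₂ fed = 240 × 1.423 = 341.5 mol.
Fuel reacted = 0.998 × 160 → ξ = 159.7 mol.
Outlet (n = n₀ + ν ξ):
  CH₃OH: 160 − 1(159.7) = 0.32
  O₂: 341.5 − 1.5(159.7) = 102
  CO₂: 0 + 1(159.7) = 159.7
  H₂O: 0 + 2(159.7) = 319.4
Total out = 0.32 + 102 + 159.7 + 319.4 = 581.4 mol.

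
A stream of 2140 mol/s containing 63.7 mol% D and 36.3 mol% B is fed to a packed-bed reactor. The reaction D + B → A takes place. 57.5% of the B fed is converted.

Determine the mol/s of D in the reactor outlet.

B reacted = 0.575 × 776.8 = 446.7 mol/s; ν_B = −1, so ξ = 446.7/1 = 446.7 mol/s.
Outlet amounts (n = n₀ + ν ξ):
  D: 1363 − 1(446.7) = 916.5
  B: 776.8 − 1(446.7) = 330.1
  A: 0 + 1(446.7) = 446.7

917 mol/s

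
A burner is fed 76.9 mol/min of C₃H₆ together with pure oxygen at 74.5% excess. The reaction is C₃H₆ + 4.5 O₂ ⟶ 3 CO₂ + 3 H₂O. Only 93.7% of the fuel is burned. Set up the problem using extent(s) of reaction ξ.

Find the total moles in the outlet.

717 mol/min

Stoichiometric O₂ = 4.5 × 76.9 = 346.1 mol/min; O₂ fed = 346.1 × 1.745 = 603.9 mol/min.
Fuel reacted = 0.937 × 76.9 → ξ = 72.06 mol/min.
Outlet (n = n₀ + ν ξ):
  C₃H₆: 76.9 − 1(72.06) = 4.845
  O₂: 603.9 − 4.5(72.06) = 279.6
  CO₂: 0 + 3(72.06) = 216.2
  H₂O: 0 + 3(72.06) = 216.2
Total out = 4.845 + 279.6 + 216.2 + 216.2 = 716.8 mol/min.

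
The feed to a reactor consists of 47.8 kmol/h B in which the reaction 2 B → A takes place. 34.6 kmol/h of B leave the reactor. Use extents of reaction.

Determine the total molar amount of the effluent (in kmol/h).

41.2 kmol/h

For B: n = n₀ − 2ξ → 34.6 = 47.8 − 2ξ, giving ξ = 6.6 kmol/h.
Outlet amounts (n = n₀ + ν ξ):
  B: 47.8 − 2(6.6) = 34.6
  A: 0 + 1(6.6) = 6.6
Total out = 34.6 + 6.6 = 41.2 kmol/h.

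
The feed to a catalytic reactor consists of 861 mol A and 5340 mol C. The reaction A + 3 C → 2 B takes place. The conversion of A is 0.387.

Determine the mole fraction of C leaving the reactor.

0.784

A reacted = 0.387 × 861 = 333.2 mol; ν_A = −1, so ξ = 333.2/1 = 333.2 mol.
Outlet amounts (n = n₀ + ν ξ):
  A: 861 − 1(333.2) = 527.8
  C: 5340 − 3(333.2) = 4340
  B: 0 + 2(333.2) = 666.4
Total out = 5535 mol; y_C = 4340 / 5535 = 0.7842.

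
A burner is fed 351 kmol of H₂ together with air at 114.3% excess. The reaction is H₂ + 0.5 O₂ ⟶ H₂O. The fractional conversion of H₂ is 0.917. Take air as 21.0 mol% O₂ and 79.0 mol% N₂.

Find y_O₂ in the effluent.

Stoichiometric O₂ = 0.5 × 351 = 175.5 kmol; O₂ fed = 175.5 × 2.143 = 376.1 kmol.
N₂ fed = 376.1 × 79/21 = 1415 kmol.
Fuel reacted = 0.917 × 351 → ξ = 321.9 kmol.
Outlet (n = n₀ + ν ξ):
  H₂: 351 − 1(321.9) = 29.13
  O₂: 376.1 − 0.5(321.9) = 215.2
  N₂: 1415 (inert)
  H₂O: 0 + 1(321.9) = 321.9
Total out = 1981 kmol; y_O₂ = 215.2 / 1981 = 0.1086.

0.109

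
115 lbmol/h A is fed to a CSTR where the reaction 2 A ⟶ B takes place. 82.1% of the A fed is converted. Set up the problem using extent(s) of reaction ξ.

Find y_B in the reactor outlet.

0.696

A reacted = 0.821 × 115 = 94.41 lbmol/h; ν_A = −2, so ξ = 94.41/2 = 47.21 lbmol/h.
Outlet amounts (n = n₀ + ν ξ):
  A: 115 − 2(47.21) = 20.59
  B: 0 + 1(47.21) = 47.21
Total out = 67.79 lbmol/h; y_B = 47.21 / 67.79 = 0.6964.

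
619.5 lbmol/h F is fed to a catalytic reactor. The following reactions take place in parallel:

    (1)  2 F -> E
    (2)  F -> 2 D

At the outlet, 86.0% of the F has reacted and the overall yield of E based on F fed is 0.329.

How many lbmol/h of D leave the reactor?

Yield of E: 1ξ₁ / 619.5 = 0.329 → ξ₁ = 203.8 lbmol/h.
Conversion of F: 2ξ₁ + 1ξ₂ = 0.86 × 619.5 = 532.8 → ξ₂ = 125.1 lbmol/h.
Outlet amounts (n = n₀ + Σ ν·ξ):
  F: 619.5 − 2(203.8) − 1(125.1) = 86.73
  E: 0 + 1(203.8) = 203.8
  D: 0 + 2(125.1) = 250.3

250 lbmol/h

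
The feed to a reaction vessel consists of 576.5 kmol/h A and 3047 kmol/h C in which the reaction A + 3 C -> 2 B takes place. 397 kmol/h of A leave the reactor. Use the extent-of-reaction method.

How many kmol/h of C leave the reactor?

For A: n = n₀ − 1ξ → 397 = 576.5 − 1ξ, giving ξ = 179.5 kmol/h.
Outlet amounts (n = n₀ + ν ξ):
  A: 576.5 − 1(179.5) = 397
  C: 3047 − 3(179.5) = 2508
  B: 0 + 2(179.5) = 359

2510 kmol/h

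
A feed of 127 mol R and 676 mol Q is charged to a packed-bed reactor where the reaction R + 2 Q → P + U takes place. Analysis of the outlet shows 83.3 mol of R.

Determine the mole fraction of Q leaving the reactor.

0.775

For R: n = n₀ − 1ξ → 83.3 = 127 − 1ξ, giving ξ = 43.7 mol.
Outlet amounts (n = n₀ + ν ξ):
  R: 127 − 1(43.7) = 83.3
  Q: 676 − 2(43.7) = 588.6
  P: 0 + 1(43.7) = 43.7
  U: 0 + 1(43.7) = 43.7
Total out = 759.3 mol; y_Q = 588.6 / 759.3 = 0.7752.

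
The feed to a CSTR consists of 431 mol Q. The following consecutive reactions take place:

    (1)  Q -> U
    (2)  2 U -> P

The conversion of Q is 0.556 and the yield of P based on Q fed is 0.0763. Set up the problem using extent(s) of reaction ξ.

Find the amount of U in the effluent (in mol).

Conversion of Q: Q consumed = 1ξ₁ = 0.556 × 431 → ξ₁ = 239.6 mol.
Yield of P: 1ξ₂ / 431 = 0.0763 → ξ₂ = 32.89 mol.
Outlet amounts (n = n₀ + Σ ν·ξ):
  Q: 431 − 1(239.6) = 191.4
  U: 0 + 1(239.6) − 2(32.89) = 173.9
  P: 0 + 1(32.89) = 32.89

174 mol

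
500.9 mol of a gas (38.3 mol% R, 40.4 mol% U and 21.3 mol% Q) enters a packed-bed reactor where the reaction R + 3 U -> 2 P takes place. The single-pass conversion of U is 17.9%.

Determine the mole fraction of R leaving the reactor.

0.377

U reacted = 0.179 × 202.4 = 36.22 mol; ν_U = −3, so ξ = 36.22/3 = 12.07 mol.
Outlet amounts (n = n₀ + ν ξ):
  R: 191.8 − 1(12.07) = 179.8
  U: 202.4 − 3(12.07) = 166.1
  P: 0 + 2(12.07) = 24.15
  Q: 106.7 (inert)
Total out = 476.8 mol; y_R = 179.8 / 476.8 = 0.3771.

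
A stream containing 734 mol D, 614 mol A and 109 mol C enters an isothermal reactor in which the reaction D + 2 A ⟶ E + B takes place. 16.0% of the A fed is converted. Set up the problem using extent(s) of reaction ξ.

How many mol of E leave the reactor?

49.1 mol

A reacted = 0.16 × 614 = 98.24 mol; ν_A = −2, so ξ = 98.24/2 = 49.12 mol.
Outlet amounts (n = n₀ + ν ξ):
  D: 734 − 1(49.12) = 684.9
  A: 614 − 2(49.12) = 515.8
  E: 0 + 1(49.12) = 49.12
  B: 0 + 1(49.12) = 49.12
  C: 109 (inert)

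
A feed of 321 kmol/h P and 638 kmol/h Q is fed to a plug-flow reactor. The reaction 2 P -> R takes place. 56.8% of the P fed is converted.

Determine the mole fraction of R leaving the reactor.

P reacted = 0.568 × 321 = 182.3 kmol/h; ν_P = −2, so ξ = 182.3/2 = 91.16 kmol/h.
Outlet amounts (n = n₀ + ν ξ):
  P: 321 − 2(91.16) = 138.7
  R: 0 + 1(91.16) = 91.16
  Q: 638 (inert)
Total out = 867.8 kmol/h; y_R = 91.16 / 867.8 = 0.105.

0.105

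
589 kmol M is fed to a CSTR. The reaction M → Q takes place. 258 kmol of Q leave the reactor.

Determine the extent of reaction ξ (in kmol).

For Q: n = n₀ + 1ξ → 258 = 0 + 1ξ, giving ξ = 258 kmol.
Outlet amounts (n = n₀ + ν ξ):
  M: 589 − 1(258) = 331
  Q: 0 + 1(258) = 258

ξ = 258 kmol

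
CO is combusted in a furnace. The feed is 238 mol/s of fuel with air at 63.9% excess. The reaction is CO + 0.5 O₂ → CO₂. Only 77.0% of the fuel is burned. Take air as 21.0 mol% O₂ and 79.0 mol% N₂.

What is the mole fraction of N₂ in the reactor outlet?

Stoichiometric O₂ = 0.5 × 238 = 119 mol/s; O₂ fed = 119 × 1.639 = 195 mol/s.
N₂ fed = 195 × 79/21 = 733.7 mol/s.
Fuel reacted = 0.77 × 238 → ξ = 183.3 mol/s.
Outlet (n = n₀ + ν ξ):
  CO: 238 − 1(183.3) = 54.74
  O₂: 195 − 0.5(183.3) = 103.4
  N₂: 733.7 (inert)
  CO₂: 0 + 1(183.3) = 183.3
Total out = 1075 mol/s; y_N₂ = 733.7 / 1075 = 0.6824.

0.682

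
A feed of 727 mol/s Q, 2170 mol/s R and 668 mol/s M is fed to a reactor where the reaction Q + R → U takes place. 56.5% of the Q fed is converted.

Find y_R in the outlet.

Q reacted = 0.565 × 727 = 410.8 mol/s; ν_Q = −1, so ξ = 410.8/1 = 410.8 mol/s.
Outlet amounts (n = n₀ + ν ξ):
  Q: 727 − 1(410.8) = 316.2
  R: 2170 − 1(410.8) = 1759
  U: 0 + 1(410.8) = 410.8
  M: 668 (inert)
Total out = 3154 mol/s; y_R = 1759 / 3154 = 0.5577.

0.558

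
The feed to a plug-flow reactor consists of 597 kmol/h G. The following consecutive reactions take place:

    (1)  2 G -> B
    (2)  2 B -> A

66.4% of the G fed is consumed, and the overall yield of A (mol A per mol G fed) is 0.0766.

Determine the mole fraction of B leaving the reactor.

0.302

Conversion of G: G consumed = 2ξ₁ = 0.664 × 597 → ξ₁ = 198.2 kmol/h.
Yield of A: 1ξ₂ / 597 = 0.0766 → ξ₂ = 45.73 kmol/h.
Outlet amounts (n = n₀ + Σ ν·ξ):
  G: 597 − 2(198.2) = 200.6
  B: 0 + 1(198.2) − 2(45.73) = 106.7
  A: 0 + 1(45.73) = 45.73
Total out = 353.1 kmol/h; y_B = 106.7 / 353.1 = 0.3023.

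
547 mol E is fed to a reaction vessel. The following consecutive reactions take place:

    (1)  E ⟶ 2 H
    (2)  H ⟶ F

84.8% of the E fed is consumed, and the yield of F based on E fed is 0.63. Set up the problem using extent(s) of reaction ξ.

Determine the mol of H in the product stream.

Conversion of E: E consumed = 1ξ₁ = 0.848 × 547 → ξ₁ = 463.9 mol.
Yield of F: 1ξ₂ / 547 = 0.63 → ξ₂ = 344.6 mol.
Outlet amounts (n = n₀ + Σ ν·ξ):
  E: 547 − 1(463.9) = 83.14
  H: 0 + 2(463.9) − 1(344.6) = 583.1
  F: 0 + 1(344.6) = 344.6

583 mol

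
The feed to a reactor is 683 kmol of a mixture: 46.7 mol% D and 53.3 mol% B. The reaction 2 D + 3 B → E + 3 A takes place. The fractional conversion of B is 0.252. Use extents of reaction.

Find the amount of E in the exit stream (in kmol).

30.6 kmol

B reacted = 0.252 × 364 = 91.74 kmol; ν_B = −3, so ξ = 91.74/3 = 30.58 kmol.
Outlet amounts (n = n₀ + ν ξ):
  D: 319 − 2(30.58) = 257.8
  B: 364 − 3(30.58) = 272.3
  E: 0 + 1(30.58) = 30.58
  A: 0 + 3(30.58) = 91.74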